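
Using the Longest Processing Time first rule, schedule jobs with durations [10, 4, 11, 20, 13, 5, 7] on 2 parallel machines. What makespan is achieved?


Sort jobs in decreasing order (LPT): [20, 13, 11, 10, 7, 5, 4]
Assign each job to the least loaded machine:
  Machine 1: jobs [20, 10, 5], load = 35
  Machine 2: jobs [13, 11, 7, 4], load = 35
Makespan = max load = 35

35


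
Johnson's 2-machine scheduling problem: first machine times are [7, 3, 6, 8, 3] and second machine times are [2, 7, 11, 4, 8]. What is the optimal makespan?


Apply Johnson's rule:
  Group 1 (a <= b): [(2, 3, 7), (5, 3, 8), (3, 6, 11)]
  Group 2 (a > b): [(4, 8, 4), (1, 7, 2)]
Optimal job order: [2, 5, 3, 4, 1]
Schedule:
  Job 2: M1 done at 3, M2 done at 10
  Job 5: M1 done at 6, M2 done at 18
  Job 3: M1 done at 12, M2 done at 29
  Job 4: M1 done at 20, M2 done at 33
  Job 1: M1 done at 27, M2 done at 35
Makespan = 35

35


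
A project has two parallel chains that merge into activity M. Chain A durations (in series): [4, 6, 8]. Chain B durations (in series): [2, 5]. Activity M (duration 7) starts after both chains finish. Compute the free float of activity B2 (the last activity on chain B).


ES(B2) = sum of predecessors on chain B = 2
EF(B2) = ES + duration = 2 + 5 = 7
Successor of B2 is M. ES(M) = max(sum(A), sum(B)) = max(18, 7) = 18
Free float = ES(successor) - EF(current) = 18 - 7 = 11

11


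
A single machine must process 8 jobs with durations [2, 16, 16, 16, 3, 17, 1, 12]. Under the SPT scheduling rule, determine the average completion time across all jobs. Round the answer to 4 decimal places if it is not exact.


Sort jobs by processing time (SPT order): [1, 2, 3, 12, 16, 16, 16, 17]
Compute completion times sequentially:
  Job 1: processing = 1, completes at 1
  Job 2: processing = 2, completes at 3
  Job 3: processing = 3, completes at 6
  Job 4: processing = 12, completes at 18
  Job 5: processing = 16, completes at 34
  Job 6: processing = 16, completes at 50
  Job 7: processing = 16, completes at 66
  Job 8: processing = 17, completes at 83
Sum of completion times = 261
Average completion time = 261/8 = 32.625

32.625


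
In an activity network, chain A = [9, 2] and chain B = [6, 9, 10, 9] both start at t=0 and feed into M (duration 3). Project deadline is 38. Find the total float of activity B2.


Forward pass: ES(B2) = sum of predecessors on chain B = 6
EF = ES + duration = 6 + 9 = 15
Backward pass: LF(M) = deadline = 38; LS(M) = 38 - 3 = 35
LF(B2) = LS(M) - sum(successors on chain B) = 35 - 19 = 16
LS = LF - duration = 16 - 9 = 7
Total float = LS - ES = 7 - 6 = 1

1


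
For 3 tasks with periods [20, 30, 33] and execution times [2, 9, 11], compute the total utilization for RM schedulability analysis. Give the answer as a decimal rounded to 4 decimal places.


Compute individual utilizations (exact fractions):
  Task 1: C/T = 2/20 = 1/10 (approx. 0.1)
  Task 2: C/T = 9/30 = 3/10 (approx. 0.3)
  Task 3: C/T = 11/33 = 1/3 (approx. 0.3333)
Total utilization U = 1/10 + 3/10 + 1/3 = 11/15
Rounded to 4 decimal places: U = 0.7333
RM (Liu & Layland) bound for 3 tasks = 0.779763; compare with U = 11/15 (approx. 0.733333)
U <= bound, so schedulable by RM sufficient condition.

0.7333


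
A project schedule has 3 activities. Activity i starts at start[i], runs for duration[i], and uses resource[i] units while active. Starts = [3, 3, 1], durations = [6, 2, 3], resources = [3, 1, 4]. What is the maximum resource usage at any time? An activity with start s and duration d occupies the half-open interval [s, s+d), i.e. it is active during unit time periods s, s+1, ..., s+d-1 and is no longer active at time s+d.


Each activity i is active on [start_i, start_i + duration_i).
Compute total resource usage per time slot:
  t=0: active resources = [], total = 0
  t=1: active resources = [4], total = 4
  t=2: active resources = [4], total = 4
  t=3: active resources = [3, 1, 4], total = 8
  t=4: active resources = [3, 1], total = 4
  t=5: active resources = [3], total = 3
  t=6: active resources = [3], total = 3
  t=7: active resources = [3], total = 3
  t=8: active resources = [3], total = 3
Peak resource demand = 8

8


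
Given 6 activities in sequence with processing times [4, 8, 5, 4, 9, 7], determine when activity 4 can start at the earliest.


Activity 4 starts after activities 1 through 3 complete.
Predecessor durations: [4, 8, 5]
ES = 4 + 8 + 5 = 17

17


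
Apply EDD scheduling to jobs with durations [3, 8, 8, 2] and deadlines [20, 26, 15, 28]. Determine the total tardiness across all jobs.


Sort by due date (EDD order): [(8, 15), (3, 20), (8, 26), (2, 28)]
Compute completion times and tardiness:
  Job 1: p=8, d=15, C=8, tardiness=max(0,8-15)=0
  Job 2: p=3, d=20, C=11, tardiness=max(0,11-20)=0
  Job 3: p=8, d=26, C=19, tardiness=max(0,19-26)=0
  Job 4: p=2, d=28, C=21, tardiness=max(0,21-28)=0
Total tardiness = 0

0


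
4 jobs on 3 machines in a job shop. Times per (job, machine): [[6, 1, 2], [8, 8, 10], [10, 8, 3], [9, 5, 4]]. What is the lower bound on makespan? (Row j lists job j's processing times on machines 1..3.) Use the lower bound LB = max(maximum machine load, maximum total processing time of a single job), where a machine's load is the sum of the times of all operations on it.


Machine loads:
  Machine 1: 6 + 8 + 10 + 9 = 33
  Machine 2: 1 + 8 + 8 + 5 = 22
  Machine 3: 2 + 10 + 3 + 4 = 19
Max machine load = 33
Job totals:
  Job 1: 9
  Job 2: 26
  Job 3: 21
  Job 4: 18
Max job total = 26
Lower bound = max(33, 26) = 33

33


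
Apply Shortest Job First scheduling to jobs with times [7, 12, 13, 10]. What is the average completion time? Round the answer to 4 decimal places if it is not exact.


SJF order (ascending): [7, 10, 12, 13]
Completion times:
  Job 1: burst=7, C=7
  Job 2: burst=10, C=17
  Job 3: burst=12, C=29
  Job 4: burst=13, C=42
Average completion = 95/4 = 23.75

23.75


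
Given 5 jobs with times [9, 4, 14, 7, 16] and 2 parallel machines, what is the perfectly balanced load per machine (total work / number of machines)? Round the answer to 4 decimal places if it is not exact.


Total processing time = 9 + 4 + 14 + 7 + 16 = 50
Number of machines = 2
Ideal balanced load = 50 / 2 = 25.0

25.0


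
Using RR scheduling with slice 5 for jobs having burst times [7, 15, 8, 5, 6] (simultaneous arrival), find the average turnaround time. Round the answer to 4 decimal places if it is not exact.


Time quantum = 5
Execution trace:
  J1 runs 5 units, time = 5
  J2 runs 5 units, time = 10
  J3 runs 5 units, time = 15
  J4 runs 5 units, time = 20
  J5 runs 5 units, time = 25
  J1 runs 2 units, time = 27
  J2 runs 5 units, time = 32
  J3 runs 3 units, time = 35
  J5 runs 1 units, time = 36
  J2 runs 5 units, time = 41
Finish times: [27, 41, 35, 20, 36]
Average turnaround = 159/5 = 31.8

31.8


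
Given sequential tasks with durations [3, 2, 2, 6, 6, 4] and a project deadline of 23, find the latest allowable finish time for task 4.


LF(activity 4) = deadline - sum of successor durations
Successors: activities 5 through 6 with durations [6, 4]
Sum of successor durations = 10
LF = 23 - 10 = 13

13


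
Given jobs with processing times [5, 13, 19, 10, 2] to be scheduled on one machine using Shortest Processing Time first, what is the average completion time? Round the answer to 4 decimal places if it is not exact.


Sort jobs by processing time (SPT order): [2, 5, 10, 13, 19]
Compute completion times sequentially:
  Job 1: processing = 2, completes at 2
  Job 2: processing = 5, completes at 7
  Job 3: processing = 10, completes at 17
  Job 4: processing = 13, completes at 30
  Job 5: processing = 19, completes at 49
Sum of completion times = 105
Average completion time = 105/5 = 21.0

21.0


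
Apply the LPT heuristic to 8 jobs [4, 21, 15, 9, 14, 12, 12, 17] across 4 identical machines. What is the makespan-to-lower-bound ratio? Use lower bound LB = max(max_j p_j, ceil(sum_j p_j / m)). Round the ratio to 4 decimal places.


LPT order: [21, 17, 15, 14, 12, 12, 9, 4]
Machine loads after assignment: [25, 26, 27, 26]
LPT makespan = 27
Lower bound = max(max_job, ceil(total/4)) = max(21, 26) = 26
Ratio = 27 / 26 = 1.0385

1.0385


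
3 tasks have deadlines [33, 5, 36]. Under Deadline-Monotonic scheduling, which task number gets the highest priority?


Sort tasks by relative deadline (ascending):
  Task 2: deadline = 5
  Task 1: deadline = 33
  Task 3: deadline = 36
Priority order (highest first): [2, 1, 3]
Highest priority task = 2

2


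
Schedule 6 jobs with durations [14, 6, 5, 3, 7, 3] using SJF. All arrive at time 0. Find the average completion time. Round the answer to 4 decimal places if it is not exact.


SJF order (ascending): [3, 3, 5, 6, 7, 14]
Completion times:
  Job 1: burst=3, C=3
  Job 2: burst=3, C=6
  Job 3: burst=5, C=11
  Job 4: burst=6, C=17
  Job 5: burst=7, C=24
  Job 6: burst=14, C=38
Average completion = 99/6 = 16.5

16.5


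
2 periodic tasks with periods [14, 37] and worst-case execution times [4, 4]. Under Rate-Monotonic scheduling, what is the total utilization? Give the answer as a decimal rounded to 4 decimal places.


Compute individual utilizations (exact fractions):
  Task 1: C/T = 4/14 = 2/7 (approx. 0.2857)
  Task 2: C/T = 4/37 (approx. 0.1081)
Total utilization U = 2/7 + 4/37 = 102/259
Rounded to 4 decimal places: U = 0.3938
RM (Liu & Layland) bound for 2 tasks = 0.828427; compare with U = 102/259 (approx. 0.393822)
U <= bound, so schedulable by RM sufficient condition.

0.3938


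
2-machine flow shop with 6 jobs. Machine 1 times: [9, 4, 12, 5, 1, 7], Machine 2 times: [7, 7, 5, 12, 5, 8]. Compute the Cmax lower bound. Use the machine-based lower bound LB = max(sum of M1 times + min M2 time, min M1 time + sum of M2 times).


LB1 = sum(M1 times) + min(M2 times) = 38 + 5 = 43
LB2 = min(M1 times) + sum(M2 times) = 1 + 44 = 45
Lower bound = max(LB1, LB2) = max(43, 45) = 45

45


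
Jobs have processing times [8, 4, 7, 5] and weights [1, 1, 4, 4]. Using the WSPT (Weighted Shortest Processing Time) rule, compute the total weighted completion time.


Compute p/w ratios and sort ascending (WSPT): [(5, 4), (7, 4), (4, 1), (8, 1)]
Compute weighted completion times:
  Job (p=5,w=4): C=5, w*C=4*5=20
  Job (p=7,w=4): C=12, w*C=4*12=48
  Job (p=4,w=1): C=16, w*C=1*16=16
  Job (p=8,w=1): C=24, w*C=1*24=24
Total weighted completion time = 108

108


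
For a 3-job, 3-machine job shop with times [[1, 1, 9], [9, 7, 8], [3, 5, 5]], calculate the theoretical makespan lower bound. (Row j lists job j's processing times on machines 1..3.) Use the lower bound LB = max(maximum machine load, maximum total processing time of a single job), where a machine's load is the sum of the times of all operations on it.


Machine loads:
  Machine 1: 1 + 9 + 3 = 13
  Machine 2: 1 + 7 + 5 = 13
  Machine 3: 9 + 8 + 5 = 22
Max machine load = 22
Job totals:
  Job 1: 11
  Job 2: 24
  Job 3: 13
Max job total = 24
Lower bound = max(22, 24) = 24

24


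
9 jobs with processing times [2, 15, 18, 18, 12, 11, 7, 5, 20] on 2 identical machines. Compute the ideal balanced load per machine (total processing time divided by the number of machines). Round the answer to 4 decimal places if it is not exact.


Total processing time = 2 + 15 + 18 + 18 + 12 + 11 + 7 + 5 + 20 = 108
Number of machines = 2
Ideal balanced load = 108 / 2 = 54.0

54.0


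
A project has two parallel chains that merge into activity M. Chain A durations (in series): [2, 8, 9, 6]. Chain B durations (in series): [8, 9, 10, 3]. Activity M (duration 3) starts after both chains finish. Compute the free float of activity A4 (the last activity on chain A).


ES(A4) = sum of predecessors on chain A = 19
EF(A4) = ES + duration = 19 + 6 = 25
Successor of A4 is M. ES(M) = max(sum(A), sum(B)) = max(25, 30) = 30
Free float = ES(successor) - EF(current) = 30 - 25 = 5

5


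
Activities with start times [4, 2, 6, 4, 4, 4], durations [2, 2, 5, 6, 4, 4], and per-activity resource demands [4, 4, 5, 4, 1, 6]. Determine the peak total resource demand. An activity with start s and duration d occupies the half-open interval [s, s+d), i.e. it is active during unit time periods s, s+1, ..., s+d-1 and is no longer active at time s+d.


Each activity i is active on [start_i, start_i + duration_i).
Compute total resource usage per time slot:
  t=0: active resources = [], total = 0
  t=1: active resources = [], total = 0
  t=2: active resources = [4], total = 4
  t=3: active resources = [4], total = 4
  t=4: active resources = [4, 4, 1, 6], total = 15
  t=5: active resources = [4, 4, 1, 6], total = 15
  t=6: active resources = [5, 4, 1, 6], total = 16
  t=7: active resources = [5, 4, 1, 6], total = 16
  t=8: active resources = [5, 4], total = 9
  t=9: active resources = [5, 4], total = 9
  t=10: active resources = [5], total = 5
Peak resource demand = 16

16


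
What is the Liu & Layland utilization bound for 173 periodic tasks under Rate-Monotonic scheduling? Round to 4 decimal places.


Compute 2^(1/173) = 1.0040146684
Subtract 1: 1.0040146684 - 1 = 0.0040146684
Multiply by n: 173 * 0.0040146684 = 0.6945376332
Round to 4 dp: 0.6945

0.6945


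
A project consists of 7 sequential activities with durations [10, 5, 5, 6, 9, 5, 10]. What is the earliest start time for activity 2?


Activity 2 starts after activities 1 through 1 complete.
Predecessor durations: [10]
ES = 10 = 10

10


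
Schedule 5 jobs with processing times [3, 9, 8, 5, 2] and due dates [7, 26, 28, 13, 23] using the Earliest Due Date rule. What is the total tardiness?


Sort by due date (EDD order): [(3, 7), (5, 13), (2, 23), (9, 26), (8, 28)]
Compute completion times and tardiness:
  Job 1: p=3, d=7, C=3, tardiness=max(0,3-7)=0
  Job 2: p=5, d=13, C=8, tardiness=max(0,8-13)=0
  Job 3: p=2, d=23, C=10, tardiness=max(0,10-23)=0
  Job 4: p=9, d=26, C=19, tardiness=max(0,19-26)=0
  Job 5: p=8, d=28, C=27, tardiness=max(0,27-28)=0
Total tardiness = 0

0


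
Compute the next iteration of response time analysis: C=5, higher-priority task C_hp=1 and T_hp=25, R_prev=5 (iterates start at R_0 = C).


R_next = C + ceil(R_prev / T_hp) * C_hp
ceil(5 / 25) = ceil(0.2) = 1
Interference = 1 * 1 = 1
R_next = 5 + 1 = 6

6


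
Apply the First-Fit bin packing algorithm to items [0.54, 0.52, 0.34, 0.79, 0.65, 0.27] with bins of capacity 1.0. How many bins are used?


Place items sequentially using First-Fit:
  Item 0.54 -> new Bin 1
  Item 0.52 -> new Bin 2
  Item 0.34 -> Bin 1 (now 0.88)
  Item 0.79 -> new Bin 3
  Item 0.65 -> new Bin 4
  Item 0.27 -> Bin 2 (now 0.79)
Total bins used = 4

4


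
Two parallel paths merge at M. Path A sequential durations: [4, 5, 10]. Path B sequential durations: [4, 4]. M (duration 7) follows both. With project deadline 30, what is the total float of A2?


Forward pass: ES(A2) = sum of predecessors on chain A = 4
EF = ES + duration = 4 + 5 = 9
Backward pass: LF(M) = deadline = 30; LS(M) = 30 - 7 = 23
LF(A2) = LS(M) - sum(successors on chain A) = 23 - 10 = 13
LS = LF - duration = 13 - 5 = 8
Total float = LS - ES = 8 - 4 = 4

4


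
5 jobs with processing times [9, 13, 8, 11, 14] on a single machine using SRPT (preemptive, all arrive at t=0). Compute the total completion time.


Since all jobs arrive at t=0, SRPT equals SPT ordering.
SPT order: [8, 9, 11, 13, 14]
Completion times:
  Job 1: p=8, C=8
  Job 2: p=9, C=17
  Job 3: p=11, C=28
  Job 4: p=13, C=41
  Job 5: p=14, C=55
Total completion time = 8 + 17 + 28 + 41 + 55 = 149

149


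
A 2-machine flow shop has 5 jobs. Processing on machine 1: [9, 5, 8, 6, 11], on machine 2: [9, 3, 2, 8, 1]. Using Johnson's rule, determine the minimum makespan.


Apply Johnson's rule:
  Group 1 (a <= b): [(4, 6, 8), (1, 9, 9)]
  Group 2 (a > b): [(2, 5, 3), (3, 8, 2), (5, 11, 1)]
Optimal job order: [4, 1, 2, 3, 5]
Schedule:
  Job 4: M1 done at 6, M2 done at 14
  Job 1: M1 done at 15, M2 done at 24
  Job 2: M1 done at 20, M2 done at 27
  Job 3: M1 done at 28, M2 done at 30
  Job 5: M1 done at 39, M2 done at 40
Makespan = 40

40


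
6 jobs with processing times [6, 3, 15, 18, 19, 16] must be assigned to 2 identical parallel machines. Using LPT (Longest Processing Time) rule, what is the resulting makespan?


Sort jobs in decreasing order (LPT): [19, 18, 16, 15, 6, 3]
Assign each job to the least loaded machine:
  Machine 1: jobs [19, 15, 6], load = 40
  Machine 2: jobs [18, 16, 3], load = 37
Makespan = max load = 40

40


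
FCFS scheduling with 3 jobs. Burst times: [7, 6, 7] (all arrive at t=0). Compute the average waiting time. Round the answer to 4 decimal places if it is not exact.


FCFS order (as given): [7, 6, 7]
Waiting times:
  Job 1: wait = 0
  Job 2: wait = 7
  Job 3: wait = 13
Sum of waiting times = 20
Average waiting time = 20/3 = 6.6667

6.6667


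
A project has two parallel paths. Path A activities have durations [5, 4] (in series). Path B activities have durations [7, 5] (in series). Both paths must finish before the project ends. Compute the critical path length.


Path A total = 5 + 4 = 9
Path B total = 7 + 5 = 12
Critical path = longest path = max(9, 12) = 12

12


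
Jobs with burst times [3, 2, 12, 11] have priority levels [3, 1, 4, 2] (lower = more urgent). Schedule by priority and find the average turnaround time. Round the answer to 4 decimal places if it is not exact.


Sort by priority (ascending = highest first):
Order: [(1, 2), (2, 11), (3, 3), (4, 12)]
Completion times:
  Priority 1, burst=2, C=2
  Priority 2, burst=11, C=13
  Priority 3, burst=3, C=16
  Priority 4, burst=12, C=28
Average turnaround = 59/4 = 14.75

14.75


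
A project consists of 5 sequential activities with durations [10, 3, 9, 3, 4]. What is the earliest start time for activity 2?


Activity 2 starts after activities 1 through 1 complete.
Predecessor durations: [10]
ES = 10 = 10

10


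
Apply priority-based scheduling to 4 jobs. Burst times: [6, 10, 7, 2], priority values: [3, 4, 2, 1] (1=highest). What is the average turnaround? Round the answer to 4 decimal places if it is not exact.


Sort by priority (ascending = highest first):
Order: [(1, 2), (2, 7), (3, 6), (4, 10)]
Completion times:
  Priority 1, burst=2, C=2
  Priority 2, burst=7, C=9
  Priority 3, burst=6, C=15
  Priority 4, burst=10, C=25
Average turnaround = 51/4 = 12.75

12.75


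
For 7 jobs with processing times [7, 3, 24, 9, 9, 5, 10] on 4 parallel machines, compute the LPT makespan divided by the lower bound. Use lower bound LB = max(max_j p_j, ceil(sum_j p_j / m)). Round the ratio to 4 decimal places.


LPT order: [24, 10, 9, 9, 7, 5, 3]
Machine loads after assignment: [24, 13, 16, 14]
LPT makespan = 24
Lower bound = max(max_job, ceil(total/4)) = max(24, 17) = 24
Ratio = 24 / 24 = 1.0

1.0


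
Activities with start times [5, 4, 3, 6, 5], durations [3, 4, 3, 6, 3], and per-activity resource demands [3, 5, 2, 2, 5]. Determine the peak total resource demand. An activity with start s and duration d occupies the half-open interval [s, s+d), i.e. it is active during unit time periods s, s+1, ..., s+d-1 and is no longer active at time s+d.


Each activity i is active on [start_i, start_i + duration_i).
Compute total resource usage per time slot:
  t=0: active resources = [], total = 0
  t=1: active resources = [], total = 0
  t=2: active resources = [], total = 0
  t=3: active resources = [2], total = 2
  t=4: active resources = [5, 2], total = 7
  t=5: active resources = [3, 5, 2, 5], total = 15
  t=6: active resources = [3, 5, 2, 5], total = 15
  t=7: active resources = [3, 5, 2, 5], total = 15
  t=8: active resources = [2], total = 2
  t=9: active resources = [2], total = 2
  t=10: active resources = [2], total = 2
  t=11: active resources = [2], total = 2
Peak resource demand = 15

15


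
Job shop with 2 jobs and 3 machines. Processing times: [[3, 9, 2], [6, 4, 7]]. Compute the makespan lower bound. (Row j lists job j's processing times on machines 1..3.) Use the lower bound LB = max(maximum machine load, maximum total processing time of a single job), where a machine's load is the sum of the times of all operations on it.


Machine loads:
  Machine 1: 3 + 6 = 9
  Machine 2: 9 + 4 = 13
  Machine 3: 2 + 7 = 9
Max machine load = 13
Job totals:
  Job 1: 14
  Job 2: 17
Max job total = 17
Lower bound = max(13, 17) = 17

17


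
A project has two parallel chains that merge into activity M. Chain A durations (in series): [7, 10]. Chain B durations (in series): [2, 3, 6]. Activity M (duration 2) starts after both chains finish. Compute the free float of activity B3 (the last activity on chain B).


ES(B3) = sum of predecessors on chain B = 5
EF(B3) = ES + duration = 5 + 6 = 11
Successor of B3 is M. ES(M) = max(sum(A), sum(B)) = max(17, 11) = 17
Free float = ES(successor) - EF(current) = 17 - 11 = 6

6


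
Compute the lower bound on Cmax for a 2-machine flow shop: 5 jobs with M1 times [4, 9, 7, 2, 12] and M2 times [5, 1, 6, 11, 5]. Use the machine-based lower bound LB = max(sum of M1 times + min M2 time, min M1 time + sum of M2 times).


LB1 = sum(M1 times) + min(M2 times) = 34 + 1 = 35
LB2 = min(M1 times) + sum(M2 times) = 2 + 28 = 30
Lower bound = max(LB1, LB2) = max(35, 30) = 35

35


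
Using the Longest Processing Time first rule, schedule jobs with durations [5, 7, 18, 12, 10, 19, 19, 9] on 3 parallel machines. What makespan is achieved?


Sort jobs in decreasing order (LPT): [19, 19, 18, 12, 10, 9, 7, 5]
Assign each job to the least loaded machine:
  Machine 1: jobs [19, 10, 5], load = 34
  Machine 2: jobs [19, 9, 7], load = 35
  Machine 3: jobs [18, 12], load = 30
Makespan = max load = 35

35


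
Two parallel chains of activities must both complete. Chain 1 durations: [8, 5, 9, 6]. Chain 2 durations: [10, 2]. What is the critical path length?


Path A total = 8 + 5 + 9 + 6 = 28
Path B total = 10 + 2 = 12
Critical path = longest path = max(28, 12) = 28

28


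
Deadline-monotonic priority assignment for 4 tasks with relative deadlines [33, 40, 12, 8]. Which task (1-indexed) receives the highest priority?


Sort tasks by relative deadline (ascending):
  Task 4: deadline = 8
  Task 3: deadline = 12
  Task 1: deadline = 33
  Task 2: deadline = 40
Priority order (highest first): [4, 3, 1, 2]
Highest priority task = 4

4


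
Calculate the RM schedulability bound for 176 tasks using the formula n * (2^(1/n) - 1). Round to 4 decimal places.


Compute 2^(1/176) = 1.0039461017
Subtract 1: 1.0039461017 - 1 = 0.0039461017
Multiply by n: 176 * 0.0039461017 = 0.6945138992
Round to 4 dp: 0.6945

0.6945


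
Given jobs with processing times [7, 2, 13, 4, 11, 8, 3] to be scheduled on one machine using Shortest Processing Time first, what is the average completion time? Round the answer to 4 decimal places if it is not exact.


Sort jobs by processing time (SPT order): [2, 3, 4, 7, 8, 11, 13]
Compute completion times sequentially:
  Job 1: processing = 2, completes at 2
  Job 2: processing = 3, completes at 5
  Job 3: processing = 4, completes at 9
  Job 4: processing = 7, completes at 16
  Job 5: processing = 8, completes at 24
  Job 6: processing = 11, completes at 35
  Job 7: processing = 13, completes at 48
Sum of completion times = 139
Average completion time = 139/7 = 19.8571

19.8571


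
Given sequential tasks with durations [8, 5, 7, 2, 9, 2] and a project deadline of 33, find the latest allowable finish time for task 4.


LF(activity 4) = deadline - sum of successor durations
Successors: activities 5 through 6 with durations [9, 2]
Sum of successor durations = 11
LF = 33 - 11 = 22

22


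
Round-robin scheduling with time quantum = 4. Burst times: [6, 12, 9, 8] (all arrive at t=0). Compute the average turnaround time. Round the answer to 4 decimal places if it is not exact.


Time quantum = 4
Execution trace:
  J1 runs 4 units, time = 4
  J2 runs 4 units, time = 8
  J3 runs 4 units, time = 12
  J4 runs 4 units, time = 16
  J1 runs 2 units, time = 18
  J2 runs 4 units, time = 22
  J3 runs 4 units, time = 26
  J4 runs 4 units, time = 30
  J2 runs 4 units, time = 34
  J3 runs 1 units, time = 35
Finish times: [18, 34, 35, 30]
Average turnaround = 117/4 = 29.25

29.25


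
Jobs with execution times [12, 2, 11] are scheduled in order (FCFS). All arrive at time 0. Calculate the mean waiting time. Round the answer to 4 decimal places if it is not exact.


FCFS order (as given): [12, 2, 11]
Waiting times:
  Job 1: wait = 0
  Job 2: wait = 12
  Job 3: wait = 14
Sum of waiting times = 26
Average waiting time = 26/3 = 8.6667

8.6667


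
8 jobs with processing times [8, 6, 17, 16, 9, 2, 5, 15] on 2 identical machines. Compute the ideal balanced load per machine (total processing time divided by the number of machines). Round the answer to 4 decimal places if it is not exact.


Total processing time = 8 + 6 + 17 + 16 + 9 + 2 + 5 + 15 = 78
Number of machines = 2
Ideal balanced load = 78 / 2 = 39.0

39.0


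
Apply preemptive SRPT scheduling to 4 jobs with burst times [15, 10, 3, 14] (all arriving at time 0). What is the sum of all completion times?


Since all jobs arrive at t=0, SRPT equals SPT ordering.
SPT order: [3, 10, 14, 15]
Completion times:
  Job 1: p=3, C=3
  Job 2: p=10, C=13
  Job 3: p=14, C=27
  Job 4: p=15, C=42
Total completion time = 3 + 13 + 27 + 42 = 85

85


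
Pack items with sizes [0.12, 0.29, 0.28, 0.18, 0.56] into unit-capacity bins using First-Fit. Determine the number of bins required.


Place items sequentially using First-Fit:
  Item 0.12 -> new Bin 1
  Item 0.29 -> Bin 1 (now 0.41)
  Item 0.28 -> Bin 1 (now 0.69)
  Item 0.18 -> Bin 1 (now 0.87)
  Item 0.56 -> new Bin 2
Total bins used = 2

2


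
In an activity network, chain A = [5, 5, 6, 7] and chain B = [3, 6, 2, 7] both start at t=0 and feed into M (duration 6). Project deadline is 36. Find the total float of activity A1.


Forward pass: ES(A1) = sum of predecessors on chain A = 0
EF = ES + duration = 0 + 5 = 5
Backward pass: LF(M) = deadline = 36; LS(M) = 36 - 6 = 30
LF(A1) = LS(M) - sum(successors on chain A) = 30 - 18 = 12
LS = LF - duration = 12 - 5 = 7
Total float = LS - ES = 7 - 0 = 7

7


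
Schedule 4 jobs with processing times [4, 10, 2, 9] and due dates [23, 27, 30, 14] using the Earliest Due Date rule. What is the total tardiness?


Sort by due date (EDD order): [(9, 14), (4, 23), (10, 27), (2, 30)]
Compute completion times and tardiness:
  Job 1: p=9, d=14, C=9, tardiness=max(0,9-14)=0
  Job 2: p=4, d=23, C=13, tardiness=max(0,13-23)=0
  Job 3: p=10, d=27, C=23, tardiness=max(0,23-27)=0
  Job 4: p=2, d=30, C=25, tardiness=max(0,25-30)=0
Total tardiness = 0

0


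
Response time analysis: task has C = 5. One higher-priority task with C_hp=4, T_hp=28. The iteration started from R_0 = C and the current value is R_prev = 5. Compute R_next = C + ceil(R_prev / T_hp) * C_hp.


R_next = C + ceil(R_prev / T_hp) * C_hp
ceil(5 / 28) = ceil(0.1786) = 1
Interference = 1 * 4 = 4
R_next = 5 + 4 = 9

9


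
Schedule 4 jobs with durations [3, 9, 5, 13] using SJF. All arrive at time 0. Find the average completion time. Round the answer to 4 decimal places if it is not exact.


SJF order (ascending): [3, 5, 9, 13]
Completion times:
  Job 1: burst=3, C=3
  Job 2: burst=5, C=8
  Job 3: burst=9, C=17
  Job 4: burst=13, C=30
Average completion = 58/4 = 14.5

14.5


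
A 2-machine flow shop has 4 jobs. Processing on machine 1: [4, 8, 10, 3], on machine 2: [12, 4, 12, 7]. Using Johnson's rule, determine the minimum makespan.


Apply Johnson's rule:
  Group 1 (a <= b): [(4, 3, 7), (1, 4, 12), (3, 10, 12)]
  Group 2 (a > b): [(2, 8, 4)]
Optimal job order: [4, 1, 3, 2]
Schedule:
  Job 4: M1 done at 3, M2 done at 10
  Job 1: M1 done at 7, M2 done at 22
  Job 3: M1 done at 17, M2 done at 34
  Job 2: M1 done at 25, M2 done at 38
Makespan = 38

38


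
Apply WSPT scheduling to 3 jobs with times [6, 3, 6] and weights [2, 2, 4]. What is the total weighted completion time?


Compute p/w ratios and sort ascending (WSPT): [(3, 2), (6, 4), (6, 2)]
Compute weighted completion times:
  Job (p=3,w=2): C=3, w*C=2*3=6
  Job (p=6,w=4): C=9, w*C=4*9=36
  Job (p=6,w=2): C=15, w*C=2*15=30
Total weighted completion time = 72

72


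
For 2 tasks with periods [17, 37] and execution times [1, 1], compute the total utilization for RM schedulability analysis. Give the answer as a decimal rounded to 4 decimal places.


Compute individual utilizations (exact fractions):
  Task 1: C/T = 1/17 (approx. 0.0588)
  Task 2: C/T = 1/37 (approx. 0.027)
Total utilization U = 1/17 + 1/37 = 54/629
Rounded to 4 decimal places: U = 0.0859
RM (Liu & Layland) bound for 2 tasks = 0.828427; compare with U = 54/629 (approx. 0.085851)
U <= bound, so schedulable by RM sufficient condition.

0.0859


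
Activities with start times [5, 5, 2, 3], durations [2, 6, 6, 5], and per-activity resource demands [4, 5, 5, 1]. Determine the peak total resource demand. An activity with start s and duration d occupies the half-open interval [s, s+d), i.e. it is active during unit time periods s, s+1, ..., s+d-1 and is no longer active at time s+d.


Each activity i is active on [start_i, start_i + duration_i).
Compute total resource usage per time slot:
  t=0: active resources = [], total = 0
  t=1: active resources = [], total = 0
  t=2: active resources = [5], total = 5
  t=3: active resources = [5, 1], total = 6
  t=4: active resources = [5, 1], total = 6
  t=5: active resources = [4, 5, 5, 1], total = 15
  t=6: active resources = [4, 5, 5, 1], total = 15
  t=7: active resources = [5, 5, 1], total = 11
  t=8: active resources = [5], total = 5
  t=9: active resources = [5], total = 5
  t=10: active resources = [5], total = 5
Peak resource demand = 15

15


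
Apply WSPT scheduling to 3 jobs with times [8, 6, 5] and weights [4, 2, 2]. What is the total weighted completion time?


Compute p/w ratios and sort ascending (WSPT): [(8, 4), (5, 2), (6, 2)]
Compute weighted completion times:
  Job (p=8,w=4): C=8, w*C=4*8=32
  Job (p=5,w=2): C=13, w*C=2*13=26
  Job (p=6,w=2): C=19, w*C=2*19=38
Total weighted completion time = 96

96


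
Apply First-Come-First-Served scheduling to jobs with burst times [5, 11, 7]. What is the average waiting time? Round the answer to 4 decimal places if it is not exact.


FCFS order (as given): [5, 11, 7]
Waiting times:
  Job 1: wait = 0
  Job 2: wait = 5
  Job 3: wait = 16
Sum of waiting times = 21
Average waiting time = 21/3 = 7.0

7.0


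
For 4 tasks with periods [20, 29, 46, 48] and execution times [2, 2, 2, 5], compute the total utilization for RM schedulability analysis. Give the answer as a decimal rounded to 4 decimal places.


Compute individual utilizations (exact fractions):
  Task 1: C/T = 2/20 = 1/10 (approx. 0.1)
  Task 2: C/T = 2/29 (approx. 0.069)
  Task 3: C/T = 2/46 = 1/23 (approx. 0.0435)
  Task 4: C/T = 5/48 (approx. 0.1042)
Total utilization U = 1/10 + 2/29 + 1/23 + 5/48 = 50683/160080
Rounded to 4 decimal places: U = 0.3166
RM (Liu & Layland) bound for 4 tasks = 0.756828; compare with U = 50683/160080 (approx. 0.316610)
U <= bound, so schedulable by RM sufficient condition.

0.3166


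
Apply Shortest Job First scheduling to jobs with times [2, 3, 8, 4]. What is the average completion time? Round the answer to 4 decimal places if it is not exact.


SJF order (ascending): [2, 3, 4, 8]
Completion times:
  Job 1: burst=2, C=2
  Job 2: burst=3, C=5
  Job 3: burst=4, C=9
  Job 4: burst=8, C=17
Average completion = 33/4 = 8.25

8.25


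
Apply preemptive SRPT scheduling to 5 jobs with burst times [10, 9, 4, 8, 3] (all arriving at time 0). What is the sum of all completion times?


Since all jobs arrive at t=0, SRPT equals SPT ordering.
SPT order: [3, 4, 8, 9, 10]
Completion times:
  Job 1: p=3, C=3
  Job 2: p=4, C=7
  Job 3: p=8, C=15
  Job 4: p=9, C=24
  Job 5: p=10, C=34
Total completion time = 3 + 7 + 15 + 24 + 34 = 83

83


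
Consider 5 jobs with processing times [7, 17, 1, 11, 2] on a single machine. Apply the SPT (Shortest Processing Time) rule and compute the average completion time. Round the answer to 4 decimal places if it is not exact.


Sort jobs by processing time (SPT order): [1, 2, 7, 11, 17]
Compute completion times sequentially:
  Job 1: processing = 1, completes at 1
  Job 2: processing = 2, completes at 3
  Job 3: processing = 7, completes at 10
  Job 4: processing = 11, completes at 21
  Job 5: processing = 17, completes at 38
Sum of completion times = 73
Average completion time = 73/5 = 14.6

14.6


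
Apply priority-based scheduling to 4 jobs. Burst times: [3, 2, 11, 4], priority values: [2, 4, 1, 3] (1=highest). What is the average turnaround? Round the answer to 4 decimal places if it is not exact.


Sort by priority (ascending = highest first):
Order: [(1, 11), (2, 3), (3, 4), (4, 2)]
Completion times:
  Priority 1, burst=11, C=11
  Priority 2, burst=3, C=14
  Priority 3, burst=4, C=18
  Priority 4, burst=2, C=20
Average turnaround = 63/4 = 15.75

15.75


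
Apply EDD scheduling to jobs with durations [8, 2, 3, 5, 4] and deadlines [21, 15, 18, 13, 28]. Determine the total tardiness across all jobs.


Sort by due date (EDD order): [(5, 13), (2, 15), (3, 18), (8, 21), (4, 28)]
Compute completion times and tardiness:
  Job 1: p=5, d=13, C=5, tardiness=max(0,5-13)=0
  Job 2: p=2, d=15, C=7, tardiness=max(0,7-15)=0
  Job 3: p=3, d=18, C=10, tardiness=max(0,10-18)=0
  Job 4: p=8, d=21, C=18, tardiness=max(0,18-21)=0
  Job 5: p=4, d=28, C=22, tardiness=max(0,22-28)=0
Total tardiness = 0

0


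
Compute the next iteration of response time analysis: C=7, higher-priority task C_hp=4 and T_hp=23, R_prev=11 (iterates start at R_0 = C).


R_next = C + ceil(R_prev / T_hp) * C_hp
ceil(11 / 23) = ceil(0.4783) = 1
Interference = 1 * 4 = 4
R_next = 7 + 4 = 11
R_next = R_prev, so the iteration has converged (response time = 11).

11


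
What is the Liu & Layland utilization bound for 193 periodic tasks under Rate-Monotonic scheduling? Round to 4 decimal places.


Compute 2^(1/193) = 1.0035978931
Subtract 1: 1.0035978931 - 1 = 0.0035978931
Multiply by n: 193 * 0.0035978931 = 0.6943933683
Round to 4 dp: 0.6944

0.6944


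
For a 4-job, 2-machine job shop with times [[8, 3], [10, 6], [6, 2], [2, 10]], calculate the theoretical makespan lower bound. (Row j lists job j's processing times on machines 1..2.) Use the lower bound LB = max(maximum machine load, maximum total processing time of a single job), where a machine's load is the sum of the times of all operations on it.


Machine loads:
  Machine 1: 8 + 10 + 6 + 2 = 26
  Machine 2: 3 + 6 + 2 + 10 = 21
Max machine load = 26
Job totals:
  Job 1: 11
  Job 2: 16
  Job 3: 8
  Job 4: 12
Max job total = 16
Lower bound = max(26, 16) = 26

26


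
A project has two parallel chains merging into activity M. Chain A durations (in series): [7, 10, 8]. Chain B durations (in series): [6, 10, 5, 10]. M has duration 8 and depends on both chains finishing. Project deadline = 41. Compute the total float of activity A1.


Forward pass: ES(A1) = sum of predecessors on chain A = 0
EF = ES + duration = 0 + 7 = 7
Backward pass: LF(M) = deadline = 41; LS(M) = 41 - 8 = 33
LF(A1) = LS(M) - sum(successors on chain A) = 33 - 18 = 15
LS = LF - duration = 15 - 7 = 8
Total float = LS - ES = 8 - 0 = 8

8


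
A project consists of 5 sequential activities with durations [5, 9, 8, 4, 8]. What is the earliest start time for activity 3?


Activity 3 starts after activities 1 through 2 complete.
Predecessor durations: [5, 9]
ES = 5 + 9 = 14

14


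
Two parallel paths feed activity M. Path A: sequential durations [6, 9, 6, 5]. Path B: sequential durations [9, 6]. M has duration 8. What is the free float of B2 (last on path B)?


ES(B2) = sum of predecessors on chain B = 9
EF(B2) = ES + duration = 9 + 6 = 15
Successor of B2 is M. ES(M) = max(sum(A), sum(B)) = max(26, 15) = 26
Free float = ES(successor) - EF(current) = 26 - 15 = 11

11


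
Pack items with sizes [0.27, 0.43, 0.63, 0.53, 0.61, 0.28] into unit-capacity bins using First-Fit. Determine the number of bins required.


Place items sequentially using First-Fit:
  Item 0.27 -> new Bin 1
  Item 0.43 -> Bin 1 (now 0.7)
  Item 0.63 -> new Bin 2
  Item 0.53 -> new Bin 3
  Item 0.61 -> new Bin 4
  Item 0.28 -> Bin 1 (now 0.98)
Total bins used = 4

4


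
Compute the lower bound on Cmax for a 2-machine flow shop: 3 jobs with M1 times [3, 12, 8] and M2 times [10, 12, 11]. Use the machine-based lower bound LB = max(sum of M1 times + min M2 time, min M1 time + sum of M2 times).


LB1 = sum(M1 times) + min(M2 times) = 23 + 10 = 33
LB2 = min(M1 times) + sum(M2 times) = 3 + 33 = 36
Lower bound = max(LB1, LB2) = max(33, 36) = 36

36


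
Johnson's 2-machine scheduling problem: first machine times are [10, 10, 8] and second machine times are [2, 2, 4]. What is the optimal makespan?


Apply Johnson's rule:
  Group 1 (a <= b): []
  Group 2 (a > b): [(3, 8, 4), (1, 10, 2), (2, 10, 2)]
Optimal job order: [3, 1, 2]
Schedule:
  Job 3: M1 done at 8, M2 done at 12
  Job 1: M1 done at 18, M2 done at 20
  Job 2: M1 done at 28, M2 done at 30
Makespan = 30

30


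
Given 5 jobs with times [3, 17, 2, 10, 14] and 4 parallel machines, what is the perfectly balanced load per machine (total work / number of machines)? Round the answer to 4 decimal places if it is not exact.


Total processing time = 3 + 17 + 2 + 10 + 14 = 46
Number of machines = 4
Ideal balanced load = 46 / 4 = 11.5

11.5


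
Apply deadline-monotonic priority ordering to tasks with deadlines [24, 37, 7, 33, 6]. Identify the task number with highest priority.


Sort tasks by relative deadline (ascending):
  Task 5: deadline = 6
  Task 3: deadline = 7
  Task 1: deadline = 24
  Task 4: deadline = 33
  Task 2: deadline = 37
Priority order (highest first): [5, 3, 1, 4, 2]
Highest priority task = 5

5


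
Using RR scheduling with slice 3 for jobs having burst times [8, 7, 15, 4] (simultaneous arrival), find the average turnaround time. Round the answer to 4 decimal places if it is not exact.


Time quantum = 3
Execution trace:
  J1 runs 3 units, time = 3
  J2 runs 3 units, time = 6
  J3 runs 3 units, time = 9
  J4 runs 3 units, time = 12
  J1 runs 3 units, time = 15
  J2 runs 3 units, time = 18
  J3 runs 3 units, time = 21
  J4 runs 1 units, time = 22
  J1 runs 2 units, time = 24
  J2 runs 1 units, time = 25
  J3 runs 3 units, time = 28
  J3 runs 3 units, time = 31
  J3 runs 3 units, time = 34
Finish times: [24, 25, 34, 22]
Average turnaround = 105/4 = 26.25

26.25


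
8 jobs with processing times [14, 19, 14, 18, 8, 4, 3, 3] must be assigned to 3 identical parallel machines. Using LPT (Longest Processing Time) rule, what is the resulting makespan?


Sort jobs in decreasing order (LPT): [19, 18, 14, 14, 8, 4, 3, 3]
Assign each job to the least loaded machine:
  Machine 1: jobs [19, 4, 3, 3], load = 29
  Machine 2: jobs [18, 8], load = 26
  Machine 3: jobs [14, 14], load = 28
Makespan = max load = 29

29


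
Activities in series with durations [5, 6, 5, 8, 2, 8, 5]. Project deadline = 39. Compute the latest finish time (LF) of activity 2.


LF(activity 2) = deadline - sum of successor durations
Successors: activities 3 through 7 with durations [5, 8, 2, 8, 5]
Sum of successor durations = 28
LF = 39 - 28 = 11

11


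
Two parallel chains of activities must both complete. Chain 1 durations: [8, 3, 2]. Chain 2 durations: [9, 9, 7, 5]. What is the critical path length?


Path A total = 8 + 3 + 2 = 13
Path B total = 9 + 9 + 7 + 5 = 30
Critical path = longest path = max(13, 30) = 30

30


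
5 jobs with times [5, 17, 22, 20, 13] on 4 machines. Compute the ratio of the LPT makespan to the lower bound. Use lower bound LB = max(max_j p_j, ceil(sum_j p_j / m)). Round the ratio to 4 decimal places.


LPT order: [22, 20, 17, 13, 5]
Machine loads after assignment: [22, 20, 17, 18]
LPT makespan = 22
Lower bound = max(max_job, ceil(total/4)) = max(22, 20) = 22
Ratio = 22 / 22 = 1.0

1.0


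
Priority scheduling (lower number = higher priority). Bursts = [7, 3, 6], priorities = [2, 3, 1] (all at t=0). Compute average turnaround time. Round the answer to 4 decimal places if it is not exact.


Sort by priority (ascending = highest first):
Order: [(1, 6), (2, 7), (3, 3)]
Completion times:
  Priority 1, burst=6, C=6
  Priority 2, burst=7, C=13
  Priority 3, burst=3, C=16
Average turnaround = 35/3 = 11.6667

11.6667
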